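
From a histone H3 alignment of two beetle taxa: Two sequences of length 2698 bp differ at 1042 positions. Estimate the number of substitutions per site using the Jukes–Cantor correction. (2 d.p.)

p = 1042/2698 ≈ 0.386212.
d = −(3/4) ln(1 − 4p/3) = −0.75 ln(1 − 0.514949) = −0.75 ln(0.485051)
  = −0.75 × (-0.723501) = 0.542626 substitutions/site.

0.54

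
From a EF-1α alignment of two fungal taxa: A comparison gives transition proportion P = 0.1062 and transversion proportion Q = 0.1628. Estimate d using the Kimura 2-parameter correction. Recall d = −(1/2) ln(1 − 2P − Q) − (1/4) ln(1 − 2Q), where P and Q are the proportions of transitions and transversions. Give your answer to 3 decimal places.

0.334

Under the Kimura two-parameter model, d = −½ ln(1 − 2P − Q) − ¼ ln(1 − 2Q).
1 − 2P − Q = 0.6248, giving −½ ln(0.6248) = 0.235162.
1 − 2Q = 0.6744, giving −¼ ln(0.6744) = 0.098483.
d = 0.235162 + 0.098483 = 0.333645.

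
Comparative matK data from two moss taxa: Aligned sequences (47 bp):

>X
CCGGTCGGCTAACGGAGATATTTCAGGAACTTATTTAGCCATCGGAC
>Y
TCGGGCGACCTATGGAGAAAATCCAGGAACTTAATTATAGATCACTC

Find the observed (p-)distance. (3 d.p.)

0.340

The sequences differ at 16 of 47 positions.
p = 16/47 = 0.340425… ≈ 0.340 (to 3 d.p.).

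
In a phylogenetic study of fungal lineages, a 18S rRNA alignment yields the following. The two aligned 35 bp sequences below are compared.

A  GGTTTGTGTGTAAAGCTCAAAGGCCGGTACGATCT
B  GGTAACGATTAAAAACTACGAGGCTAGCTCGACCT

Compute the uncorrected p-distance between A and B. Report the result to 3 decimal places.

The sequences differ at 16 of 35 positions.
p = 16/35 = 0.457142… ≈ 0.457 (to 3 d.p.).

0.457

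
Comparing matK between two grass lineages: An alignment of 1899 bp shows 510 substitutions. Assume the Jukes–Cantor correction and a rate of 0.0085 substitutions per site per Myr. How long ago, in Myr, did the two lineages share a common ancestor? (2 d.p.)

p = 510/1899 ≈ 0.268562.
d = −(3/4) ln(1 − 4p/3) = −0.75 ln(1 − 0.358083) = −0.75 ln(0.641917)
  = −0.75 × (-0.443296) = 0.332472 substitutions/site.
Under a molecular clock d = 2μt, so t = d/(2μ) = 0.332472 / (2 × 0.0085) = 19.56 Myr.

19.56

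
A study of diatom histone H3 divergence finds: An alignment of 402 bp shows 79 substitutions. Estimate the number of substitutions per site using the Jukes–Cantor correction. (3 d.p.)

p = 79/402 ≈ 0.196517.
d = −(3/4) ln(1 − 4p/3) = −0.75 ln(1 − 0.262023) = −0.75 ln(0.737977)
  = −0.75 × (-0.303843) = 0.227882 substitutions/site.

0.228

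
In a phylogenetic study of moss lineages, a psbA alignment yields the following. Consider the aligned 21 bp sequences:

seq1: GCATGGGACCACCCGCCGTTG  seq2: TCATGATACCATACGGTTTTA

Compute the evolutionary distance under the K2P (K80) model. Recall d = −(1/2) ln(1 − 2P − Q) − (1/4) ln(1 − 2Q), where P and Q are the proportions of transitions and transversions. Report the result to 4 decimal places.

Of 21 sites, 4 differences are transitions and 5 are transversions, so P = 4/21 ≈ 0.190476 and Q = 5/21 ≈ 0.238095.
Under the Kimura two-parameter model, d = −½ ln(1 − 2P − Q) − ¼ ln(1 − 2Q).
1 − 2P − Q = 0.380953, giving −½ ln(0.380953) = 0.482540.
1 − 2Q = 0.52381, giving −¼ ln(0.52381) = 0.161657.
d = 0.482540 + 0.161657 = 0.644197.

0.6442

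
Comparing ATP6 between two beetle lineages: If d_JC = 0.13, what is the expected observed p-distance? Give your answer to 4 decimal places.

p = (3/4)(1 − e^(−4d/3)) = 0.75 × (1 − e^(-0.173333)) = 0.75 × (1 − 0.840858) = 0.119357.

0.1194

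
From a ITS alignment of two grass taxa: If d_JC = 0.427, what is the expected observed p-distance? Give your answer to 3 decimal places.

0.326

p = (3/4)(1 − e^(−4d/3)) = 0.75 × (1 − e^(-0.569333)) = 0.75 × (1 − 0.565903) = 0.325573.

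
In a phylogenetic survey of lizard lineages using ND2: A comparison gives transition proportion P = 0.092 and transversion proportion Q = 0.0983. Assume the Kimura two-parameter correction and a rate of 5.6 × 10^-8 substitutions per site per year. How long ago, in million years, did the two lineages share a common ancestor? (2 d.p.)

Under the Kimura two-parameter model, d = −½ ln(1 − 2P − Q) − ¼ ln(1 − 2Q).
1 − 2P − Q = 0.7177, giving −½ ln(0.7177) = 0.165852.
1 − 2Q = 0.8034, giving −¼ ln(0.8034) = 0.054726.
d = 0.165852 + 0.054726 = 0.220578.
Under a molecular clock d = 2μt, so t = d/(2μ) = 0.220578 / (2 × 5.6 × 10^-8) = 1.97 million years.

1.97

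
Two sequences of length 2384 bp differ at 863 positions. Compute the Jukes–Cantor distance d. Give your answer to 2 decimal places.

p = 863/2384 ≈ 0.361997.
d = −(3/4) ln(1 − 4p/3) = −0.75 ln(1 − 0.482663) = −0.75 ln(0.517337)
  = −0.75 × (-0.659061) = 0.494296 substitutions/site.

0.49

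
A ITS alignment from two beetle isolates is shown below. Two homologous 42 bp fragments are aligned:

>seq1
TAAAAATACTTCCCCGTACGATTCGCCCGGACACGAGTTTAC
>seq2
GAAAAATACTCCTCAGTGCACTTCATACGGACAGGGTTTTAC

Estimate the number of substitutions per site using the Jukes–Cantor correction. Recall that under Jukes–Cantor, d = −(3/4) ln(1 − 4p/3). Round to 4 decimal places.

0.3992

The sequences differ at 13 of 42 sites, so p = 13/42 ≈ 0.309524.
d = −(3/4) ln(1 − 4p/3) = −0.75 ln(1 − 0.412699) = −0.75 ln(0.587301)
  = −0.75 × (-0.532218) = 0.399164 substitutions/site.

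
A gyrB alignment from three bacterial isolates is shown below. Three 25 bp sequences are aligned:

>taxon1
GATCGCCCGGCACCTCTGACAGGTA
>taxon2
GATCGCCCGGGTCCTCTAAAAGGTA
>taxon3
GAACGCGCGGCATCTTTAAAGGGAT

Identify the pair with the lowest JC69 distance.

taxon1 and taxon2

taxon1–taxon2: 4/25 differ, p = 0.160, d = 0.180.
taxon1–taxon3: 9/25 differ, p = 0.360, d = 0.490.
taxon2–taxon3: 9/25 differ, p = 0.360, d = 0.490.
The smallest distance is between taxon1 and taxon2.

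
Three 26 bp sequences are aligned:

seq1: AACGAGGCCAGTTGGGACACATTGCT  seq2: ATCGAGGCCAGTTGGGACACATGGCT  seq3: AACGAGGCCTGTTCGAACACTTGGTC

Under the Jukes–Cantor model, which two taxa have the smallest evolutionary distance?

seq1–seq2: 2/26 differ, p = 0.077, d = 0.081.
seq1–seq3: 7/26 differ, p = 0.269, d = 0.334.
seq2–seq3: 7/26 differ, p = 0.269, d = 0.334.
The smallest distance is between seq1 and seq2.

seq1 and seq2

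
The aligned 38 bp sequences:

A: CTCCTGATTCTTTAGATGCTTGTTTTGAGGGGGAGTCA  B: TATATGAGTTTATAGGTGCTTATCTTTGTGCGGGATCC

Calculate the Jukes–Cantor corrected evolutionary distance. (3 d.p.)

The sequences differ at 17 of 38 sites, so p = 17/38 ≈ 0.447368.
d = −(3/4) ln(1 − 4p/3) = −0.75 ln(1 − 0.596491) = −0.75 ln(0.403509)
  = −0.75 × (-0.907556) = 0.680667 substitutions/site.

0.681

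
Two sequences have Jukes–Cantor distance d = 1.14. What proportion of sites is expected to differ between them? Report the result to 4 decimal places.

p = (3/4)(1 − e^(−4d/3)) = 0.75 × (1 − e^(-1.52)) = 0.75 × (1 − 0.218712) = 0.585966.

0.5860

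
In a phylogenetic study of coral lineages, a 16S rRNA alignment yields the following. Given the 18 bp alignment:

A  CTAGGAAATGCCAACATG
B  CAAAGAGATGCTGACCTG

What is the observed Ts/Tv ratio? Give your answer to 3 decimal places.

Transitions are A↔G and C↔T; transversions are all other mismatches.
Transitions: 4. Transversions: 2.
R = 4/2 = 2.000.

2.000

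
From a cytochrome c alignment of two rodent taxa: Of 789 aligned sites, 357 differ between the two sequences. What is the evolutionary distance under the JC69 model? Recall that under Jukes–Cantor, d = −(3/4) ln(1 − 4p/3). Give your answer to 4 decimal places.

0.6934

p = 357/789 ≈ 0.452471.
d = −(3/4) ln(1 − 4p/3) = −0.75 ln(1 − 0.603295) = −0.75 ln(0.396705)
  = −0.75 × (-0.924562) = 0.693422 substitutions/site.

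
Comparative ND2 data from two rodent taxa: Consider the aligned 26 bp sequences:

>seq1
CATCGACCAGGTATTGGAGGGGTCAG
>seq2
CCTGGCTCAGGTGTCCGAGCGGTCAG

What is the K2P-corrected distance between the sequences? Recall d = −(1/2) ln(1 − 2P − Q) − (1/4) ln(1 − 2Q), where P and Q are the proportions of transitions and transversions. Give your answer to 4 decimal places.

0.3964

Of 26 sites, 3 differences are transitions and 5 are transversions, so P = 3/26 ≈ 0.115385 and Q = 5/26 ≈ 0.192308.
Under the Kimura two-parameter model, d = −½ ln(1 − 2P − Q) − ¼ ln(1 − 2Q).
1 − 2P − Q = 0.576922, giving −½ ln(0.576922) = 0.275024.
1 − 2Q = 0.615384, giving −¼ ln(0.615384) = 0.121377.
d = 0.275024 + 0.121377 = 0.396401.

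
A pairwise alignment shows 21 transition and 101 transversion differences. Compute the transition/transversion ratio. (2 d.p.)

0.21

R = 21/101 = 0.207920… ≈ 0.21 (to 2 d.p.).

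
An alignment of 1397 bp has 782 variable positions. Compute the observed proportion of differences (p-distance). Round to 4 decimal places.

0.5598

p = 782/1397 = 0.559770… ≈ 0.5598 (to 4 d.p.).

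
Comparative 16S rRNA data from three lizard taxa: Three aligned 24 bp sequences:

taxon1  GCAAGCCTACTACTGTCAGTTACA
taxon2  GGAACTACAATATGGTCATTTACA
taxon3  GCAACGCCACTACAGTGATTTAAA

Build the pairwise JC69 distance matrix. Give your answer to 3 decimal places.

d(taxon1,taxon2) = 0.520, d(taxon1,taxon3) = 0.369, d(taxon2,taxon3) = 0.441

taxon1–taxon2: 9/24 sites differ → p = 0.375, d = −0.75 ln(1 − 0.5) = 0.519860 ≈ 0.520.
taxon1–taxon3: 7/24 sites differ → p ≈ 0.291667, d = −0.75 ln(1 − 0.388889) = 0.369358 ≈ 0.369.
taxon2–taxon3: 8/24 sites differ → p ≈ 0.333333, d = −0.75 ln(1 − 0.444444) = 0.440839 ≈ 0.441.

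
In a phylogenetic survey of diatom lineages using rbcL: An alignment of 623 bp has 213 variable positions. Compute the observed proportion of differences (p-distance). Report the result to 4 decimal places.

0.3419

p = 213/623 = 0.341894… ≈ 0.3419 (to 4 d.p.).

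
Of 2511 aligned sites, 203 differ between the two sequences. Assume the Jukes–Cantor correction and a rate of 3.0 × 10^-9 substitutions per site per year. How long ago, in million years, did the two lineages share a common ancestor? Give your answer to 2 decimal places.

p = 203/2511 ≈ 0.080844.
d = −(3/4) ln(1 − 4p/3) = −0.75 ln(1 − 0.107792) = −0.75 ln(0.892208)
  = −0.75 × (-0.114056) = 0.085542 substitutions/site.
Under a molecular clock d = 2μt, so t = d/(2μ) = 0.085542 / (2 × 3.0 × 10^-9) = 14.26 million years.

14.26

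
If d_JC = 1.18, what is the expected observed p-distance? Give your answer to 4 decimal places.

0.5945

p = (3/4)(1 − e^(−4d/3)) = 0.75 × (1 − e^(-1.573333)) = 0.75 × (1 − 0.207353) = 0.594485.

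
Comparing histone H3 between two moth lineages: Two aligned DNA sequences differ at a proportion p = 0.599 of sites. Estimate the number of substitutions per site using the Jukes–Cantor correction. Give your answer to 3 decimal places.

d = −(3/4) ln(1 − 4p/3) = −0.75 ln(1 − 0.798667) = −0.75 ln(0.201333)
  = −0.75 × (-1.602795) = 1.202096 substitutions/site.

1.202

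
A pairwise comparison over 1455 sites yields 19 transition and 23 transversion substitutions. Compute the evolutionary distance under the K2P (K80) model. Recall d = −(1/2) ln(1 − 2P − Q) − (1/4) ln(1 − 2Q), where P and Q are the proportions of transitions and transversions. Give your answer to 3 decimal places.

P = 19/1455 ≈ 0.013058 and Q = 23/1455 ≈ 0.015808.
Under the Kimura two-parameter model, d = −½ ln(1 − 2P − Q) − ¼ ln(1 − 2Q).
1 − 2P − Q = 0.958076, giving −½ ln(0.958076) = 0.021414.
1 − 2Q = 0.968384, giving −¼ ln(0.968384) = 0.008032.
d = 0.021414 + 0.008032 = 0.029446.

0.029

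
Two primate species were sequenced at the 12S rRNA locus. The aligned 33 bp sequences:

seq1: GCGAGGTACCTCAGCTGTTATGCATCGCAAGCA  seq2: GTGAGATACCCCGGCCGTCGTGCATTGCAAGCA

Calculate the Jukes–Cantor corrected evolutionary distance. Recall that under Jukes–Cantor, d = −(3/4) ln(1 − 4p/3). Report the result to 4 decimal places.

The sequences differ at 8 of 33 sites (2, 6, 11, 13, 16, 19, 20, 26), so p = 8/33 ≈ 0.242424.
d = −(3/4) ln(1 − 4p/3) = −0.75 ln(1 − 0.323232) = −0.75 ln(0.676768)
  = −0.75 × (-0.390427) = 0.292820 substitutions/site.

0.2928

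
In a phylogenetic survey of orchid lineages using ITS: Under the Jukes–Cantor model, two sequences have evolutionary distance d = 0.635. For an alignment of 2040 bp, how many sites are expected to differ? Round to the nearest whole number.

874

Invert JC69: p = (3/4)(1 − e^(−4d/3)) = 0.75 × (1 − e^(-0.846667)) = 0.75 × (1 − 0.428842) = 0.428369.
Expected differing sites = pL ≈ 0.428369 × 2040 = 873.87276 ≈ 874.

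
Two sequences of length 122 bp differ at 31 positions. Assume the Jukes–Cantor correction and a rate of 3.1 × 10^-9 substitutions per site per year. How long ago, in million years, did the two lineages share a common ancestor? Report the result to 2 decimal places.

p = 31/122 ≈ 0.254098.
d = −(3/4) ln(1 − 4p/3) = −0.75 ln(1 − 0.338797) = −0.75 ln(0.661203)
  = −0.75 × (-0.413694) = 0.310271 substitutions/site.
Under a molecular clock d = 2μt, so t = d/(2μ) = 0.310271 / (2 × 3.1 × 10^-9) = 50.04 million years.

50.04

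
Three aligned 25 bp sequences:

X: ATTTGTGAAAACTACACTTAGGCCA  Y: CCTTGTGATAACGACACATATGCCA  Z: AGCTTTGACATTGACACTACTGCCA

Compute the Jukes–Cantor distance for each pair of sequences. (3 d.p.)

X–Y: 6/25 sites differ → p = 0.24, d = −0.75 ln(1 − 0.32) = 0.289247 ≈ 0.289.
X–Z: 10/25 sites differ → p = 0.4, d = −0.75 ln(1 − 0.533333) = 0.571605 ≈ 0.572.
Y–Z: 10/25 sites differ → p = 0.4, d = −0.75 ln(1 − 0.533333) = 0.571605 ≈ 0.572.

d(X,Y) = 0.289, d(X,Z) = 0.572, d(Y,Z) = 0.572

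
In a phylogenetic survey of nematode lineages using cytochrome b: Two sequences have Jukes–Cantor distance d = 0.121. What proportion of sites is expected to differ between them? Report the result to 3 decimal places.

p = (3/4)(1 − e^(−4d/3)) = 0.75 × (1 − e^(-0.161333)) = 0.75 × (1 − 0.851009) = 0.111743.

0.112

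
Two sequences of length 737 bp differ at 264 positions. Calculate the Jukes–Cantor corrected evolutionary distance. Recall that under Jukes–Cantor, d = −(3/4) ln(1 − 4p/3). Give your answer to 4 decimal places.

p = 264/737 ≈ 0.358209.
d = −(3/4) ln(1 − 4p/3) = −0.75 ln(1 − 0.477612) = −0.75 ln(0.522388)
  = −0.75 × (-0.649345) = 0.487009 substitutions/site.

0.4870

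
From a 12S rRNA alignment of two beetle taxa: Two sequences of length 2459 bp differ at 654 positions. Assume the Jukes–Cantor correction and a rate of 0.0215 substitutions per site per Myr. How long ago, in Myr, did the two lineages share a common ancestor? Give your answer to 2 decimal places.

7.64

p = 654/2459 ≈ 0.265962.
d = −(3/4) ln(1 − 4p/3) = −0.75 ln(1 − 0.354616) = −0.75 ln(0.645384)
  = −0.75 × (-0.437910) = 0.328433 substitutions/site.
Under a molecular clock d = 2μt, so t = d/(2μ) = 0.328433 / (2 × 0.0215) = 7.64 Myr.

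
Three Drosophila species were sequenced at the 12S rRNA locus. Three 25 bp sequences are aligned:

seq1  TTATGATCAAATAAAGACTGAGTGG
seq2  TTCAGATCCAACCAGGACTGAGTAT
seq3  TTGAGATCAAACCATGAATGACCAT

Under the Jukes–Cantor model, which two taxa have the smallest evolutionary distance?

seq1–seq2: 8/25 differ, p = 0.320, d = 0.417.
seq1–seq3: 10/25 differ, p = 0.400, d = 0.572.
seq2–seq3: 6/25 differ, p = 0.240, d = 0.289.
The smallest distance is between seq2 and seq3.

seq2 and seq3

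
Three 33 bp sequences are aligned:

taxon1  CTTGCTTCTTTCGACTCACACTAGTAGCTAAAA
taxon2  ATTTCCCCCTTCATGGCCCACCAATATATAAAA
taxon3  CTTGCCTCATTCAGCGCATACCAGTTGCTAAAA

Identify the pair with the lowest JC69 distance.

taxon1 and taxon3

taxon1–taxon2: 14/33 differ, p = 0.424, d = 0.625.
taxon1–taxon3: 8/33 differ, p = 0.242, d = 0.293.
taxon2–taxon3: 12/33 differ, p = 0.364, d = 0.497.
The smallest distance is between taxon1 and taxon3.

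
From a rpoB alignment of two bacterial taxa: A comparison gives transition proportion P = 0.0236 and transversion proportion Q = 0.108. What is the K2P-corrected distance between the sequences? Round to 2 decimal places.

Under the Kimura two-parameter model, d = −½ ln(1 − 2P − Q) − ¼ ln(1 − 2Q).
1 − 2P − Q = 0.8448, giving −½ ln(0.8448) = 0.084328.
1 − 2Q = 0.784, giving −¼ ln(0.784) = 0.060837.
d = 0.084328 + 0.060837 = 0.145165.

0.15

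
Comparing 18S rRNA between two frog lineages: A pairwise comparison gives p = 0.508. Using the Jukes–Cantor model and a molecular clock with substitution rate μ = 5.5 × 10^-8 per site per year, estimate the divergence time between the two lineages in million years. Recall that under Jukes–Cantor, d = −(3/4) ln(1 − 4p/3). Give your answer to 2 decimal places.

7.71

d = −(3/4) ln(1 − 4p/3) = −0.75 ln(1 − 0.677333) = −0.75 ln(0.322667)
  = −0.75 × (-1.131134) = 0.848351 substitutions/site.
Under a molecular clock d = 2μt, so t = d/(2μ) = 0.848351 / (2 × 5.5 × 10^-8) = 7.71 million years.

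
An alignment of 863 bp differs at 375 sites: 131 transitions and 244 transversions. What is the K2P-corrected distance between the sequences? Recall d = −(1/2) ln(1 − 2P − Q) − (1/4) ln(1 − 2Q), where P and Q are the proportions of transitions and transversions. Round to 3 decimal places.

P = 131/863 ≈ 0.151796 and Q = 244/863 ≈ 0.282735.
Under the Kimura two-parameter model, d = −½ ln(1 − 2P − Q) − ¼ ln(1 − 2Q).
1 − 2P − Q = 0.413673, giving −½ ln(0.413673) = 0.441340.
1 − 2Q = 0.43453, giving −¼ ln(0.43453) = 0.208373.
d = 0.441340 + 0.208373 = 0.649713.

0.650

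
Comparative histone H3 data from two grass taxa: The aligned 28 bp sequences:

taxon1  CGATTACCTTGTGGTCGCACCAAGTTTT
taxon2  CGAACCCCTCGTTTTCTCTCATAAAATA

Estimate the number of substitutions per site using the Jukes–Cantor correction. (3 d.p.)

The sequences differ at 14 of 28 sites, so p = 14/28 = 0.5.
d = −(3/4) ln(1 − 4p/3) = −0.75 ln(1 − 0.666667) = −0.75 ln(0.333333)
  = −0.75 × (-1.098613) = 0.823960 substitutions/site.

0.824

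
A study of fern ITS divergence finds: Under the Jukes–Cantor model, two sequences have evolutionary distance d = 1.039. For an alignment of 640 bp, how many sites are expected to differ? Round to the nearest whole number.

360

Invert JC69: p = (3/4)(1 − e^(−4d/3)) = 0.75 × (1 − e^(-1.385333)) = 0.75 × (1 − 0.250240) = 0.562320.
Expected differing sites = pL ≈ 0.562320 × 640 = 359.8848 ≈ 360.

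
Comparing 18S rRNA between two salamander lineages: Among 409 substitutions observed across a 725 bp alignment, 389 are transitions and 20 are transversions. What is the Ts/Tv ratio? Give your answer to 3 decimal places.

19.450

R = 389/20 = 19.450.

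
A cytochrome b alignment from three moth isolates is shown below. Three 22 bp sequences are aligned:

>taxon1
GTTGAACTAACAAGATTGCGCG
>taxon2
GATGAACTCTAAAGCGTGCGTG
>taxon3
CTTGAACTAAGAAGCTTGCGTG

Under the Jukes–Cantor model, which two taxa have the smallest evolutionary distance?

taxon1 and taxon3

taxon1–taxon2: 7/22 differ, p = 0.318, d = 0.414.
taxon1–taxon3: 4/22 differ, p = 0.182, d = 0.208.
taxon2–taxon3: 6/22 differ, p = 0.273, d = 0.339.
The smallest distance is between taxon1 and taxon3.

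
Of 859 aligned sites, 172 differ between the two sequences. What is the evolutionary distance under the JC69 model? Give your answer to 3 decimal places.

0.233

p = 172/859 ≈ 0.200233.
d = −(3/4) ln(1 − 4p/3) = −0.75 ln(1 − 0.266977) = −0.75 ln(0.733023)
  = −0.75 × (-0.310578) = 0.232934 substitutions/site.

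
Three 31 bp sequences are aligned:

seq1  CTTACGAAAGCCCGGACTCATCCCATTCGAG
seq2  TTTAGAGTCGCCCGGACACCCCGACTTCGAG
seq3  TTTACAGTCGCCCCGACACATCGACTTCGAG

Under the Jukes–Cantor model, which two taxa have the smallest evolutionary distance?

seq2 and seq3

seq1–seq2: 12/31 differ, p = 0.387, d = 0.544.
seq1–seq3: 10/31 differ, p = 0.323, d = 0.422.
seq2–seq3: 4/31 differ, p = 0.129, d = 0.142.
The smallest distance is between seq2 and seq3.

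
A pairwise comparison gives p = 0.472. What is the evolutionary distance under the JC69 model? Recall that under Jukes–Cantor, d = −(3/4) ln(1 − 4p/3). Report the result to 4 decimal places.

0.7443

d = −(3/4) ln(1 − 4p/3) = −0.75 ln(1 − 0.629333) = −0.75 ln(0.370667)
  = −0.75 × (-0.992451) = 0.744338 substitutions/site.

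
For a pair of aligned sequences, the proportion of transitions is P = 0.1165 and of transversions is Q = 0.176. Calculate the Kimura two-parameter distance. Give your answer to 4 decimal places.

0.3714

Under the Kimura two-parameter model, d = −½ ln(1 − 2P − Q) − ¼ ln(1 − 2Q).
1 − 2P − Q = 0.591, giving −½ ln(0.591) = 0.262970.
1 − 2Q = 0.648, giving −¼ ln(0.648) = 0.108466.
d = 0.262970 + 0.108466 = 0.371436.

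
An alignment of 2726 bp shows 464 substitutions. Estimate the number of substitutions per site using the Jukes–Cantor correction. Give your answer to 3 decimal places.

0.193

p = 464/2726 ≈ 0.170213.
d = −(3/4) ln(1 − 4p/3) = −0.75 ln(1 − 0.226951) = −0.75 ln(0.773049)
  = −0.75 × (-0.257413) = 0.193060 substitutions/site.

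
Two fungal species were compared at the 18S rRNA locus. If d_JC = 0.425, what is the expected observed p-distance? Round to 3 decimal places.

0.324

p = (3/4)(1 − e^(−4d/3)) = 0.75 × (1 − e^(-0.566667)) = 0.75 × (1 − 0.567413) = 0.324440.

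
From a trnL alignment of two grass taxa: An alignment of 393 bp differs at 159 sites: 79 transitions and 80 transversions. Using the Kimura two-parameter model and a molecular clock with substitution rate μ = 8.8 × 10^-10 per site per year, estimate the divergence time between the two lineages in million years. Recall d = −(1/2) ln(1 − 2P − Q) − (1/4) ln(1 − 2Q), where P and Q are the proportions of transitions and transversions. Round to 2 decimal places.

338.57

P = 79/393 ≈ 0.201018 and Q = 80/393 ≈ 0.203562.
Under the Kimura two-parameter model, d = −½ ln(1 − 2P − Q) − ¼ ln(1 − 2Q).
1 − 2P − Q = 0.394402, giving −½ ln(0.394402) = 0.465192.
1 − 2Q = 0.592876, giving −¼ ln(0.592876) = 0.130693.
d = 0.465192 + 0.130693 = 0.595885.
Under a molecular clock d = 2μt, so t = d/(2μ) = 0.595885 / (2 × 8.8 × 10^-10) = 338.57 million years.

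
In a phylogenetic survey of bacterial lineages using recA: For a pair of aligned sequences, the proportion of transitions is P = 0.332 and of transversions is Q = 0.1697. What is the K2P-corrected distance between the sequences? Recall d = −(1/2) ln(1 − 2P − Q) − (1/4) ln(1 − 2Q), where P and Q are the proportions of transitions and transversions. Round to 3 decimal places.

1.001

Under the Kimura two-parameter model, d = −½ ln(1 − 2P − Q) − ¼ ln(1 − 2Q).
1 − 2P − Q = 0.1663, giving −½ ln(0.1663) = 0.896981.
1 − 2Q = 0.6606, giving −¼ ln(0.6606) = 0.103652.
d = 0.896981 + 0.103652 = 1.000633.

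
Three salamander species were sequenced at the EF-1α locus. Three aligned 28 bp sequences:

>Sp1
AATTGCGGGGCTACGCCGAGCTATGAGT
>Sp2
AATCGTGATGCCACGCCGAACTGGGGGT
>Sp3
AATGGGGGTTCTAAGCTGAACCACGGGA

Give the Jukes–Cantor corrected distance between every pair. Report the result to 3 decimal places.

d(Sp1,Sp2) = 0.420, d(Sp1,Sp3) = 0.556, d(Sp2,Sp3) = 0.556

Sp1–Sp2: 9/28 sites differ → p ≈ 0.321429, d = −0.75 ln(1 − 0.428572) = 0.419713 ≈ 0.420.
Sp1–Sp3: 11/28 sites differ → p ≈ 0.392857, d = −0.75 ln(1 − 0.523809) = 0.556452 ≈ 0.556.
Sp2–Sp3: 11/28 sites differ → p ≈ 0.392857, d = −0.75 ln(1 − 0.523809) = 0.556452 ≈ 0.556.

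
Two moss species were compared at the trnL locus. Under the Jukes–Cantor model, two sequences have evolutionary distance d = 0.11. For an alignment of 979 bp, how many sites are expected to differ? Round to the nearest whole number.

Invert JC69: p = (3/4)(1 − e^(−4d/3)) = 0.75 × (1 − e^(-0.146667)) = 0.75 × (1 − 0.863582) = 0.102314.
Expected differing sites = pL ≈ 0.102314 × 979 = 100.165406 ≈ 100.

100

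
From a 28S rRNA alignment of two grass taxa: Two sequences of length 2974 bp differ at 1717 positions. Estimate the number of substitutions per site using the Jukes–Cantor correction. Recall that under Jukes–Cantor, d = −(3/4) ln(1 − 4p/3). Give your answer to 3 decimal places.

p = 1717/2974 ≈ 0.577337.
d = −(3/4) ln(1 − 4p/3) = −0.75 ln(1 − 0.769783) = −0.75 ln(0.230217)
  = −0.75 × (-1.468733) = 1.101550 substitutions/site.

1.102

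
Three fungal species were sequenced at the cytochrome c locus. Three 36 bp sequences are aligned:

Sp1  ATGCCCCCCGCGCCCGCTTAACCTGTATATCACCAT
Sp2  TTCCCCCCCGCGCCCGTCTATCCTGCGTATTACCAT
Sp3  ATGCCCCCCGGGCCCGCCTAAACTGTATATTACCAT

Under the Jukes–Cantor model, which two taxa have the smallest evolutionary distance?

Sp1–Sp2: 8/36 differ, p = 0.222, d = 0.264.
Sp1–Sp3: 4/36 differ, p = 0.111, d = 0.120.
Sp2–Sp3: 8/36 differ, p = 0.222, d = 0.264.
The smallest distance is between Sp1 and Sp3.

Sp1 and Sp3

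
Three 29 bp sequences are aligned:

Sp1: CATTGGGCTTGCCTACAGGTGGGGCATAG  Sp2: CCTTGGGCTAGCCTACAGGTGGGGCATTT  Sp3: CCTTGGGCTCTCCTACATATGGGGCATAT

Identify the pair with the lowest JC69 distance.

Sp1 and Sp2

Sp1–Sp2: 4/29 differ, p = 0.138, d = 0.152.
Sp1–Sp3: 6/29 differ, p = 0.207, d = 0.242.
Sp2–Sp3: 5/29 differ, p = 0.172, d = 0.196.
The smallest distance is between Sp1 and Sp2.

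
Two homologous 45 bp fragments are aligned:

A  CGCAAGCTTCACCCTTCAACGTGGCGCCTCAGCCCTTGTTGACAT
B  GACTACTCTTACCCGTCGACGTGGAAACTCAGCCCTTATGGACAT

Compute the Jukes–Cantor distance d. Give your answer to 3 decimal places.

0.402

The sequences differ at 14 of 45 sites, so p = 14/45 ≈ 0.311111.
d = −(3/4) ln(1 − 4p/3) = −0.75 ln(1 − 0.414815) = −0.75 ln(0.585185)
  = −0.75 × (-0.535827) = 0.401870 substitutions/site.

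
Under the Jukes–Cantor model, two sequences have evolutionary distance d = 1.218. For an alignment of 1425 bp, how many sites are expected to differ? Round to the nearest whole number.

Invert JC69: p = (3/4)(1 − e^(−4d/3)) = 0.75 × (1 − e^(-1.624)) = 0.75 × (1 − 0.197109) = 0.602168.
Expected differing sites = pL ≈ 0.602168 × 1425 = 858.0894 ≈ 858.

858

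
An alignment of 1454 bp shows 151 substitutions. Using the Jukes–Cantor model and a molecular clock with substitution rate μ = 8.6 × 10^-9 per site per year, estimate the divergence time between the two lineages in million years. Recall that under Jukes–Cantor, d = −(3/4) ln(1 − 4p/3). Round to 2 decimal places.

6.50

p = 151/1454 ≈ 0.103851.
d = −(3/4) ln(1 − 4p/3) = −0.75 ln(1 − 0.138468) = −0.75 ln(0.861532)
  = −0.75 × (-0.149043) = 0.111782 substitutions/site.
Under a molecular clock d = 2μt, so t = d/(2μ) = 0.111782 / (2 × 8.6 × 10^-9) = 6.50 million years.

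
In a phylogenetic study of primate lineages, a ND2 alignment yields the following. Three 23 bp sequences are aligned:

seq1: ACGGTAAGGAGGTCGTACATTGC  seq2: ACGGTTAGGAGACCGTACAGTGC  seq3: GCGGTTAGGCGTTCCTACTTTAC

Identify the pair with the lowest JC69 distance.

seq1 and seq2

seq1–seq2: 4/23 differ, p = 0.174, d = 0.198.
seq1–seq3: 7/23 differ, p = 0.304, d = 0.390.
seq2–seq3: 8/23 differ, p = 0.348, d = 0.467.
The smallest distance is between seq1 and seq2.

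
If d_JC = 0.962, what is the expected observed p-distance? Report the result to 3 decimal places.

p = (3/4)(1 − e^(−4d/3)) = 0.75 × (1 − e^(-1.282667)) = 0.75 × (1 − 0.277297) = 0.542027.

0.542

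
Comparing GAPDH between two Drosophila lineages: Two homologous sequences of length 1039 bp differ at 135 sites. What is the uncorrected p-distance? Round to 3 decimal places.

0.130

p = 135/1039 = 0.129932… ≈ 0.130 (to 3 d.p.).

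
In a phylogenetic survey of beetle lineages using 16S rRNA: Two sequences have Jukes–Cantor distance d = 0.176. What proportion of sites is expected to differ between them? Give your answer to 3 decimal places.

0.157

p = (3/4)(1 − e^(−4d/3)) = 0.75 × (1 − e^(-0.234667)) = 0.75 × (1 − 0.790834) = 0.156875.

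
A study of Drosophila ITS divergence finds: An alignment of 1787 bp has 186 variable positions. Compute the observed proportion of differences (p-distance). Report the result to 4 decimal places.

p = 186/1787 = 0.104085… ≈ 0.1041 (to 4 d.p.).

0.1041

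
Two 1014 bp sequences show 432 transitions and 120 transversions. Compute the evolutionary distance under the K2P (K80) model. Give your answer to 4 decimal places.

1.8278

P = 432/1014 ≈ 0.426036 and Q = 120/1014 ≈ 0.118343.
Under the Kimura two-parameter model, d = −½ ln(1 − 2P − Q) − ¼ ln(1 − 2Q).
1 − 2P − Q = 0.029585, giving −½ ln(0.029585) = 1.760244.
1 − 2Q = 0.763314, giving −¼ ln(0.763314) = 0.067521.
d = 1.760244 + 0.067521 = 1.827765.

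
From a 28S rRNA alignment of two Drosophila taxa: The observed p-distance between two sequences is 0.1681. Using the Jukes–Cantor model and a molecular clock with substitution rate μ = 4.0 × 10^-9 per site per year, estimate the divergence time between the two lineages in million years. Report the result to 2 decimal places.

d = −(3/4) ln(1 − 4p/3) = −0.75 ln(1 − 0.224133) = −0.75 ln(0.775867)
  = −0.75 × (-0.253774) = 0.190331 substitutions/site.
Under a molecular clock d = 2μt, so t = d/(2μ) = 0.190331 / (2 × 4.0 × 10^-9) = 23.79 million years.

23.79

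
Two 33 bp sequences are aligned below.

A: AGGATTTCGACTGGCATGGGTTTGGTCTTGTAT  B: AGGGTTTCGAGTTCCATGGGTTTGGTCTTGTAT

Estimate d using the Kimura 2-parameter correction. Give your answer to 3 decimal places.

0.132

Of 33 sites, 1 differences are transitions and 3 are transversions, so P = 1/33 ≈ 0.030303 and Q = 3/33 ≈ 0.090909.
Under the Kimura two-parameter model, d = −½ ln(1 − 2P − Q) − ¼ ln(1 − 2Q).
1 − 2P − Q = 0.848485, giving −½ ln(0.848485) = 0.082151.
1 − 2Q = 0.818182, giving −¼ ln(0.818182) = 0.050168.
d = 0.082151 + 0.050168 = 0.132319.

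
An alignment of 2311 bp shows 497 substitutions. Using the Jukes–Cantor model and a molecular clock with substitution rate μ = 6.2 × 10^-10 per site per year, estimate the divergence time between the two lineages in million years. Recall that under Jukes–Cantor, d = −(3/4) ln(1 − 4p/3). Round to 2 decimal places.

204.38

p = 497/2311 ≈ 0.215058.
d = −(3/4) ln(1 − 4p/3) = −0.75 ln(1 − 0.286744) = −0.75 ln(0.713256)
  = −0.75 × (-0.337915) = 0.253436 substitutions/site.
Under a molecular clock d = 2μt, so t = d/(2μ) = 0.253436 / (2 × 6.2 × 10^-10) = 204.38 million years.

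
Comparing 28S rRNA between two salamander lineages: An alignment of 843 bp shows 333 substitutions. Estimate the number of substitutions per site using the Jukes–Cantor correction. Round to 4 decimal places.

0.5610

p = 333/843 ≈ 0.395018.
d = −(3/4) ln(1 − 4p/3) = −0.75 ln(1 − 0.526691) = −0.75 ln(0.473309)
  = −0.75 × (-0.748007) = 0.561005 substitutions/site.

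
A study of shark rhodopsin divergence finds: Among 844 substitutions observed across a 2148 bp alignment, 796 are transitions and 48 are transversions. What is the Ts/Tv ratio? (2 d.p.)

R = 796/48 = 16.583333… ≈ 16.58 (to 2 d.p.).

16.58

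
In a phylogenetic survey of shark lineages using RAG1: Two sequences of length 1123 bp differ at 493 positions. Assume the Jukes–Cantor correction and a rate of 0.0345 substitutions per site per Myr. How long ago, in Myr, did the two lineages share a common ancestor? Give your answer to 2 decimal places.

9.57

p = 493/1123 ≈ 0.439003.
d = −(3/4) ln(1 − 4p/3) = −0.75 ln(1 − 0.585337) = −0.75 ln(0.414663)
  = −0.75 × (-0.880289) = 0.660217 substitutions/site.
Under a molecular clock d = 2μt, so t = d/(2μ) = 0.660217 / (2 × 0.0345) = 9.57 Myr.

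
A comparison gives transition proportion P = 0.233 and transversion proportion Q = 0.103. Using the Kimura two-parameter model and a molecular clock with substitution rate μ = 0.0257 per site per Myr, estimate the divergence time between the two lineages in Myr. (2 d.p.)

9.31

Under the Kimura two-parameter model, d = −½ ln(1 − 2P − Q) − ¼ ln(1 − 2Q).
1 − 2P − Q = 0.431, giving −½ ln(0.431) = 0.420824.
1 − 2Q = 0.794, giving −¼ ln(0.794) = 0.057668.
d = 0.420824 + 0.057668 = 0.478492.
Under a molecular clock d = 2μt, so t = d/(2μ) = 0.478492 / (2 × 0.0257) = 9.31 Myr.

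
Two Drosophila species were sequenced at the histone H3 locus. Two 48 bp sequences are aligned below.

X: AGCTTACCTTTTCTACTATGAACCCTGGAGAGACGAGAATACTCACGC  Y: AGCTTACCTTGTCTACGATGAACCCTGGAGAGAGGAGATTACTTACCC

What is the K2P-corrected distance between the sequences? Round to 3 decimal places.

0.137

Of 48 sites, 1 differences are transitions and 5 are transversions, so P = 1/48 ≈ 0.020833 and Q = 5/48 ≈ 0.104167.
Under the Kimura two-parameter model, d = −½ ln(1 − 2P − Q) − ¼ ln(1 − 2Q).
1 − 2P − Q = 0.854167, giving −½ ln(0.854167) = 0.078814.
1 − 2Q = 0.791666, giving −¼ ln(0.791666) = 0.058404.
d = 0.078814 + 0.058404 = 0.137218.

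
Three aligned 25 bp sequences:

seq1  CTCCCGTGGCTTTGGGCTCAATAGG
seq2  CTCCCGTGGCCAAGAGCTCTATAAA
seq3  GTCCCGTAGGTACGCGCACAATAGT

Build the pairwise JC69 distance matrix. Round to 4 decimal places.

seq1–seq2: 7/25 sites differ → p = 0.28, d = −0.75 ln(1 − 0.373333) = 0.350505 ≈ 0.3505.
seq1–seq3: 8/25 sites differ → p = 0.32, d = −0.75 ln(1 − 0.426667) = 0.417216 ≈ 0.4172.
seq2–seq3: 10/25 sites differ → p = 0.4, d = −0.75 ln(1 − 0.533333) = 0.571605 ≈ 0.5716.

d(seq1,seq2) = 0.3505, d(seq1,seq3) = 0.4172, d(seq2,seq3) = 0.5716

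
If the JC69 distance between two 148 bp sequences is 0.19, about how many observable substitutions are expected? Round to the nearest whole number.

25

Invert JC69: p = (3/4)(1 − e^(−4d/3)) = 0.75 × (1 − e^(-0.253333)) = 0.75 × (1 − 0.776209) = 0.167843.
Expected differing sites = pL ≈ 0.167843 × 148 = 24.840764 ≈ 25.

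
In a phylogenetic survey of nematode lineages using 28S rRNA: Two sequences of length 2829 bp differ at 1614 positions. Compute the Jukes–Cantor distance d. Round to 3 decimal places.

p = 1614/2829 ≈ 0.57052.
d = −(3/4) ln(1 − 4p/3) = −0.75 ln(1 − 0.760693) = −0.75 ln(0.239307)
  = −0.75 × (-1.430008) = 1.072506 substitutions/site.

1.073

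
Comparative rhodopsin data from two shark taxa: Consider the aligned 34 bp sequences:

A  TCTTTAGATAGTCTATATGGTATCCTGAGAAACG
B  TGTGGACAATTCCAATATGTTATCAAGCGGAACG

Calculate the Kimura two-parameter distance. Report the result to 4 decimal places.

Of 34 sites, 2 differences are transitions and 12 are transversions, so P = 2/34 ≈ 0.058824 and Q = 12/34 ≈ 0.352941.
Under the Kimura two-parameter model, d = −½ ln(1 − 2P − Q) − ¼ ln(1 − 2Q).
1 − 2P − Q = 0.529411, giving −½ ln(0.529411) = 0.317995.
1 − 2Q = 0.294118, giving −¼ ln(0.294118) = 0.305944.
d = 0.317995 + 0.305944 = 0.623939.

0.6239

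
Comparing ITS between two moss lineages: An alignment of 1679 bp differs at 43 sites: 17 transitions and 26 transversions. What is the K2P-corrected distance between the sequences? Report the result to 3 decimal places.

0.026

P = 17/1679 ≈ 0.010125 and Q = 26/1679 ≈ 0.015485.
Under the Kimura two-parameter model, d = −½ ln(1 − 2P − Q) − ¼ ln(1 − 2Q).
1 − 2P − Q = 0.964265, giving −½ ln(0.964265) = 0.018195.
1 − 2Q = 0.96903, giving −¼ ln(0.96903) = 0.007865.
d = 0.018195 + 0.007865 = 0.026060.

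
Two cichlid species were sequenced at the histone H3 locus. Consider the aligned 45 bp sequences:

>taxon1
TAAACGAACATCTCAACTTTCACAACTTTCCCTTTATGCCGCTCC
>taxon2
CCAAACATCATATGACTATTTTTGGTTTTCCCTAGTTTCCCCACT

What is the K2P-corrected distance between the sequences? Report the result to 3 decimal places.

Of 45 sites, 8 differences are transitions and 15 are transversions, so P = 8/45 ≈ 0.177778 and Q = 15/45 ≈ 0.333333.
Under the Kimura two-parameter model, d = −½ ln(1 − 2P − Q) − ¼ ln(1 − 2Q).
1 − 2P − Q = 0.311111, giving −½ ln(0.311111) = 0.583803.
1 − 2Q = 0.333334, giving −¼ ln(0.333334) = 0.274653.
d = 0.583803 + 0.274653 = 0.858456.

0.858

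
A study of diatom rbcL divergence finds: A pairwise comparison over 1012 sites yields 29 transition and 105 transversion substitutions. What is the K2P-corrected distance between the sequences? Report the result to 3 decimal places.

P = 29/1012 ≈ 0.028656 and Q = 105/1012 ≈ 0.103755.
Under the Kimura two-parameter model, d = −½ ln(1 − 2P − Q) − ¼ ln(1 − 2Q).
1 − 2P − Q = 0.838933, giving −½ ln(0.838933) = 0.087812.
1 − 2Q = 0.79249, giving −¼ ln(0.79249) = 0.058144.
d = 0.087812 + 0.058144 = 0.145956.

0.146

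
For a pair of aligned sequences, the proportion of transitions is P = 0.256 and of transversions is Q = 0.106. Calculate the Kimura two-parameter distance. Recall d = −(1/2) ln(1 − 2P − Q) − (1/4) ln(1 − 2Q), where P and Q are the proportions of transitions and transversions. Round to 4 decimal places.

0.5407

Under the Kimura two-parameter model, d = −½ ln(1 − 2P − Q) − ¼ ln(1 − 2Q).
1 − 2P − Q = 0.382, giving −½ ln(0.382) = 0.481167.
1 − 2Q = 0.788, giving −¼ ln(0.788) = 0.059564.
d = 0.481167 + 0.059564 = 0.540731.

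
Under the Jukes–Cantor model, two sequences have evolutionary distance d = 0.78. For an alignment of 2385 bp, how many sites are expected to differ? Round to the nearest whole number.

Invert JC69: p = (3/4)(1 − e^(−4d/3)) = 0.75 × (1 − e^(-1.04)) = 0.75 × (1 − 0.353455) = 0.484909.
Expected differing sites = pL ≈ 0.484909 × 2385 = 1156.507965 ≈ 1157.

1157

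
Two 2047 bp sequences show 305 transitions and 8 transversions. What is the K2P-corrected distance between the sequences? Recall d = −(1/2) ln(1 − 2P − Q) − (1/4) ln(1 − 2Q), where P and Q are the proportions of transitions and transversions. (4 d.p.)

P = 305/2047 ≈ 0.148999 and Q = 8/2047 ≈ 0.003908.
Under the Kimura two-parameter model, d = −½ ln(1 − 2P − Q) − ¼ ln(1 − 2Q).
1 − 2P − Q = 0.698094, giving −½ ln(0.698094) = 0.179701.
1 − 2Q = 0.992184, giving −¼ ln(0.992184) = 0.001962.
d = 0.179701 + 0.001962 = 0.181663.

0.1817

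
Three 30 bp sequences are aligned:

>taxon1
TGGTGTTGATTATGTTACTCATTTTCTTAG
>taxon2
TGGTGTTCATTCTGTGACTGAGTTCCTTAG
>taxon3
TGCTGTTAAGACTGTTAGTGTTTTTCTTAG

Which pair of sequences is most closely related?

taxon1–taxon2: 6/30 differ, p = 0.200, d = 0.233.
taxon1–taxon3: 8/30 differ, p = 0.267, d = 0.330.
taxon2–taxon3: 9/30 differ, p = 0.300, d = 0.383.
The smallest distance is between taxon1 and taxon2.

taxon1 and taxon2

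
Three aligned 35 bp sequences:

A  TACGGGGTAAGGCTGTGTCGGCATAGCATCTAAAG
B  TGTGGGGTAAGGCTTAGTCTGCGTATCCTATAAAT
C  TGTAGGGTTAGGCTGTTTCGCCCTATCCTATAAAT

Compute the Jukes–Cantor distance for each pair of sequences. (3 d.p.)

A–B: 10/35 sites differ → p ≈ 0.285714, d = −0.75 ln(1 − 0.380952) = 0.359679 ≈ 0.360.
A–C: 11/35 sites differ → p ≈ 0.314286, d = −0.75 ln(1 − 0.419048) = 0.407315 ≈ 0.407.
B–C: 8/35 sites differ → p ≈ 0.228571, d = −0.75 ln(1 − 0.304761) = 0.272625 ≈ 0.273.

d(A,B) = 0.360, d(A,C) = 0.407, d(B,C) = 0.273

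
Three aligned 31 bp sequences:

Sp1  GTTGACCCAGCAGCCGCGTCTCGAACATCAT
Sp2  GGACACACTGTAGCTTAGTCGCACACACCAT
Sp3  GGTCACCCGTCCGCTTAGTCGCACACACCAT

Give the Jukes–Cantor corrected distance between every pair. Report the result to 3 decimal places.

d(Sp1,Sp2) = 0.614, d(Sp1,Sp3) = 0.544, d(Sp2,Sp3) = 0.224

Sp1–Sp2: 13/31 sites differ → p ≈ 0.419355, d = −0.75 ln(1 − 0.55914) = 0.614271 ≈ 0.614.
Sp1–Sp3: 12/31 sites differ → p ≈ 0.387097, d = −0.75 ln(1 − 0.516129) = 0.544453 ≈ 0.544.
Sp2–Sp3: 6/31 sites differ → p ≈ 0.193548, d = −0.75 ln(1 − 0.258064) = 0.223869 ≈ 0.224.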